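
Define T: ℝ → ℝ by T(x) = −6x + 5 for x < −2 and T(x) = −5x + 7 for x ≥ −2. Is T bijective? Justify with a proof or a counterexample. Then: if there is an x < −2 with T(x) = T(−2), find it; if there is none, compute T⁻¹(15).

Both pieces are strictly decreasing (slopes −6 and −5), so each is injective on its own interval.
The left piece maps (−∞, −2) onto (17, ∞); the right piece maps [−2, ∞) onto (−∞, 17].
Since 17 = 17, the images partition ℝ: T is injective and surjective, hence bijective.
Because the two images are disjoint, no x < −2 has T(x) = T(−2), so we compute T⁻¹(15): 15 lies in (−∞, 17], so solve −5x + 7 = 15: x = (15 − 7)/(−5) = −8/5.

-8/5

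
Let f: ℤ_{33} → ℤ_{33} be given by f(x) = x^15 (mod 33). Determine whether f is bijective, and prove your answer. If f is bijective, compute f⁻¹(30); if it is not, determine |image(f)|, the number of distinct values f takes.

f(1) = 1^15 = 1.
f(4): Repeated squaring mod 33: 4^1 ≡ 4, 4^2 ≡ 4² = 16, 4^4 ≡ 16² = 256 ≡ 25, 4^8 ≡ 25² = 625 ≡ 31. Since 15 = 8 + 4 + 2 + 1, 4^15 ≡ 31·25·16·4: 31·25 = 775 ≡ 16, then 16·16 = 256 ≡ 25, then 25·4 = 100 ≡ 1. So 4^15 ≡ 1 (mod 33).
So f(1) = f(4) = 1 while 1 ≠ 4, hence f is not injective, hence not bijective.
Since f is not bijective, we determine |image(f)|. Computing x^15 mod 33 for each x (by repeated squaring, reducing mod 33 at every step), the values f(0), f(1), …, f(32) are: 0, 1, 32, 12, 1, 23, 21, 10, 32, 12, 10, 11, 12, 10, 23, 12, 1, 32, 21, 10, 23, 21, 22, 23, 21, 1, 23, 12, 10, 32, 21, 1, 32.
The distinct values are {0, 1, 10, 11, 12, 21, 22, 23, 32}; there are 9 of them.

9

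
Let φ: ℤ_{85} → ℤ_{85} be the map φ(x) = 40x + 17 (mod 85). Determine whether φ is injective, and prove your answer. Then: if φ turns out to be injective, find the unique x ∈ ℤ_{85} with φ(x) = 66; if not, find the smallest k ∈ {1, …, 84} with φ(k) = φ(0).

We have gcd(40, 85) = 5 > 1. Taking a = 0 and b = 17: φ(0) = 17 and φ(17) = 40·17 + 17 = 697 ≡ 17 (mod 85).
So φ(0) = φ(17) while 0 ≠ 17, thus φ is not injective.
Since φ is not injective, we find the least positive k with φ(k) = φ(0): this means 40k ≡ 0 (mod 85), i.e. 85 ∣ 40k. Since gcd(40, 85) = 5, dividing through by 5 this holds exactly when 17 ∣ 8k, and as gcd(8, 17) = 1, exactly when 17 ∣ k.
The smallest positive such k is 17.

17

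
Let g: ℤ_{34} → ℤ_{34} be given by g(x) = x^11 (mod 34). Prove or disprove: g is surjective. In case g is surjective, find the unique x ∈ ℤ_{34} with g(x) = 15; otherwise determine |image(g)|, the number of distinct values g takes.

Computing x^11 mod 34 for each x (by repeated squaring, reducing mod 34 at every step), the values g(0), g(1), …, g(33) are: 0, 1, 8, 7, 30, 11, 22, 31, 2, 15, 20, 29, 6, 21, 10, 9, 16, 17, 18, 25, 24, 13, 28, 5, 14, 19, 32, 3, 12, 23, 4, 27, 26, 33.
Every element of ℤ_{34} appears exactly once in this list, so g is a bijection, and in particular surjective.
Since g is surjective, we read off the preimage of 15 from the same table: g(9) = 15, so g⁻¹(15) = 9.

9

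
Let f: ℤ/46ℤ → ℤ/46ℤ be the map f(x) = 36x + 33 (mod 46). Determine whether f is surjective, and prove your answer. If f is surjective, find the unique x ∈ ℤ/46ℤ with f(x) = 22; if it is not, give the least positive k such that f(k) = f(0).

Since gcd(36, 46) = 2, we have 36x ≡ 0 (mod 2) for all x, so f(x) ≡ 1 (mod 2).
But 0 ≢ 1 (mod 2), so 0 ∈ ℤ/46ℤ has no preimage. Hence f is not surjective.
Since f is not surjective, we find the least positive k with f(k) = f(0): this means 36k ≡ 0 (mod 46), i.e. 46 ∣ 36k. Since gcd(36, 46) = 2, dividing through by 2 this holds exactly when 23 ∣ 18k, and as gcd(18, 23) = 1, exactly when 23 ∣ k.
The smallest positive such k is 23.

23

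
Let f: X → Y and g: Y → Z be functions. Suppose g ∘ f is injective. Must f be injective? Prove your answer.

Suppose f(s) = f(t). Applying g: (g ∘ f)(s) = (g ∘ f)(t). Since g ∘ f is injective, s = t. Hence f is injective.

injective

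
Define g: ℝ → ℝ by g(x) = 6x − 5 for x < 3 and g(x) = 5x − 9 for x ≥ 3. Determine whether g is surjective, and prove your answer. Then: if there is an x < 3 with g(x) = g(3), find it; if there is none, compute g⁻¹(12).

11/6

Both pieces are strictly increasing (slopes 6 and 5), so each is injective on its own interval.
The left piece maps (−∞, 3) onto (−∞, 13); the right piece maps [3, ∞) onto [6, ∞).
The union (−∞, 13) ∪ [6, ∞) covers ℝ, so g is surjective.
For the follow-up: the images overlap, so an x < 3 with g(x) = g(3) exists. g(3) = 6; solving 6x − 5 = 6 for x < 3 gives x = (6 + 5)/6 = 11/6.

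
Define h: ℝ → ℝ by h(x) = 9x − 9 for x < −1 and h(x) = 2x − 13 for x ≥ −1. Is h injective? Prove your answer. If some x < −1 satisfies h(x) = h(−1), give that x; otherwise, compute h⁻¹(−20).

Both pieces are strictly increasing (slopes 9 and 2), so each is injective on its own interval.
The left piece maps (−∞, −1) onto (−∞, −18); the right piece maps [−1, ∞) onto [−15, ∞).
These images are disjoint, so no value is attained by both pieces. So h is injective.
Because the two images are disjoint, no x < −1 has h(x) = h(−1), so we compute h⁻¹(−20): −20 lies in (−∞, −18), so solve 9x − 9 = −20: x = (−20 + 9)/9 = −11/9.

-11/9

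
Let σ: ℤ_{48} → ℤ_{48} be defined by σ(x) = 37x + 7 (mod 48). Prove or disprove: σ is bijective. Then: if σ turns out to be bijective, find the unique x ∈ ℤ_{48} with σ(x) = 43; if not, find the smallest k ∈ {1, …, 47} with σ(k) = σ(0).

36

Suppose σ(u) = σ(v) in ℤ_{48}. Then 37u + 7 ≡ 37v + 7 (mod 48), thus 37(u − v) ≡ 0 (mod 48).
Since gcd(37, 48) = 1, 37 is invertible modulo 48, hence u − v ≡ 0 (mod 48), i.e. u = v.
We now compute 37⁻¹ mod 48 explicitly. Euclid's algorithm: 48 = 1·37 + 11, 37 = 3·11 + 4, 11 = 2·4 + 3, 4 = 1·3 + 1; back-substituting gives 1 = 13·37 − 10·48, so 37⁻¹ ≡ 13 (mod 48).
Then y ↦ 13(y − 7) is a two-sided inverse to σ, so every y ∈ ℤ_{48} has a preimage.
Therefore σ is bijective.
Since σ is bijective, we compute σ⁻¹(43): solve 37x + 7 ≡ 43 (mod 48), i.e. 37x ≡ 36 (mod 48).
Multiplying by 37⁻¹ = 13 gives x ≡ 13·36 = 468 = 9·48 + 36 ≡ 36 (mod 48).
Check: σ(36) = 37·36 + 7 = 1339 = 27·48 + 43 ≡ 43 (mod 48).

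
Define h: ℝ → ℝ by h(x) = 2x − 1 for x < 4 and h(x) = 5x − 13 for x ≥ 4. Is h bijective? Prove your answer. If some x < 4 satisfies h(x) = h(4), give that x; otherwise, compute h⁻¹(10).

23/5

Both pieces are strictly increasing (slopes 2 and 5), so each is injective on its own interval.
The left piece maps (−∞, 4) onto (−∞, 7); the right piece maps [4, ∞) onto [7, ∞).
Since 7 = 7, the images partition ℝ: h is injective and surjective, hence bijective.
Because the two images are disjoint, no x < 4 has h(x) = h(4), so we compute h⁻¹(10): 10 lies in [7, ∞), so solve 5x − 13 = 10: x = (10 + 13)/5 = 23/5.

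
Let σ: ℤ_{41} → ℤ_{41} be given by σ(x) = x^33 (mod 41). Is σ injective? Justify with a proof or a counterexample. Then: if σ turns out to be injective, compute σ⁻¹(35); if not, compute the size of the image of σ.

Since 41 is prime, the nonzero elements of ℤ_{41} form a cyclic group of order 40.
As gcd(33, 40) = 1, raising to the 33rd power is a bijection on this group: if u^33 ≡ v^33 then (uv^{−1})^33 = 1, and the only element of order dividing gcd(33, 40) = 1 is 1, so u = v.
With σ(0) = 0 this makes σ injective on all of ℤ_{41}, hence bijective (finite equal-size domain and codomain). In particular σ is injective.
Since σ is injective, we find the preimage of 35. The inverse of x ↦ x^33 on (ℤ_{41})^× is x ↦ x^17, because 33·17 = 561 = 14·40 + 1 ≡ 1 (mod 40) and x^{40} = 1 for x ≠ 0 (Fermat). So σ⁻¹(35) = 35^17 mod 41.
Repeated squaring mod 41: 35^1 ≡ 35, 35^2 ≡ 35² = 1225 ≡ 36, 35^4 ≡ 36² = 1296 ≡ 25, 35^8 ≡ 25² = 625 ≡ 10, 35^16 ≡ 10² = 100 ≡ 18. Since 17 = 16 + 1, 35^17 ≡ 18·35: 18·35 = 630 ≡ 15. So 35^17 ≡ 15 (mod 41).
Hence σ⁻¹(35) = 15.

15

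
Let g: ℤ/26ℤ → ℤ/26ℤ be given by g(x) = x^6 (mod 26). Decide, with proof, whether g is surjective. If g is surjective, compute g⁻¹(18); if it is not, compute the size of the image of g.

g(1) = 1^6 = 1.
g(3): Repeated squaring mod 26: 3^1 ≡ 3, 3^2 ≡ 3² = 9, 3^4 ≡ 9² = 81 ≡ 3. Since 6 = 4 + 2, 3^6 ≡ 3·9: 3·9 = 27 ≡ 1. So 3^6 ≡ 1 (mod 26).
So g(1) = g(3) = 1 while 1 ≠ 3, so g is not injective.
A non-injective map from the 26-element set ℤ/26ℤ to itself takes at most 25 distinct values, so it cannot be surjective. So g is not surjective.
Since g is not surjective, we determine |image(g)|. Computing x^6 mod 26 for each x (by repeated squaring, reducing mod 26 at every step), the values g(0), g(1), …, g(25) are: 0, 1, 12, 1, 14, 25, 12, 25, 12, 1, 14, 25, 14, 13, 14, 25, 14, 1, 12, 25, 12, 25, 14, 1, 12, 1.
The distinct values are {0, 1, 12, 13, 14, 25}; there are 6 of them.

6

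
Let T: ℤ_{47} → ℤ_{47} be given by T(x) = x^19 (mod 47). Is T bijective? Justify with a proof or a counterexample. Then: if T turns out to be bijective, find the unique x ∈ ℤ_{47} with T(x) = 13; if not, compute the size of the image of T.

31

Since 47 is prime, the nonzero elements of ℤ_{47} form a cyclic group of order 46.
As gcd(19, 46) = 1, raising to the 19th power is a bijection on this group: if a^19 ≡ b^19 then (ab^{−1})^19 = 1, and the only element of order dividing gcd(19, 46) = 1 is 1, so a = b.
With T(0) = 0 this makes T injective on all of ℤ_{47}, hence bijective (finite equal-size domain and codomain). In particular T is bijective.
Since T is bijective, we find the preimage of 13. The inverse of x ↦ x^19 on (ℤ_{47})^× is x ↦ x^17, because 19·17 = 323 = 7·46 + 1 ≡ 1 (mod 46) and x^{46} = 1 for x ≠ 0 (Fermat). So T⁻¹(13) = 13^17 mod 47.
Repeated squaring mod 47: 13^1 ≡ 13, 13^2 ≡ 13² = 169 ≡ 28, 13^4 ≡ 28² = 784 ≡ 32, 13^8 ≡ 32² = 1024 ≡ 37, 13^16 ≡ 37² = 1369 ≡ 6. Since 17 = 16 + 1, 13^17 ≡ 6·13: 6·13 = 78 ≡ 31. So 13^17 ≡ 31 (mod 47).
Hence T⁻¹(13) = 31.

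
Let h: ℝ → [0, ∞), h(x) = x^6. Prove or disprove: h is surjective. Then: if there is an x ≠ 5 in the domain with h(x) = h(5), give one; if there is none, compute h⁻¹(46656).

-5

For any y ∈ [0, ∞), x = y^{1/6} ∈ ℝ satisfies x^6 = y, so h is surjective.
For the follow-up, such an x exists: taking x = −5 ∈ ℝ gives h(−5) = 15625 = h(5) with −5 ≠ 5.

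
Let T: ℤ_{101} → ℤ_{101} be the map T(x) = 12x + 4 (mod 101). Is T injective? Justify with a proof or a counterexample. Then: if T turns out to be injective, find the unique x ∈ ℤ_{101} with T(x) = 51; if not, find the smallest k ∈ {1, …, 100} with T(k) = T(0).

Suppose T(x_1) = T(x_2) in ℤ_{101}. Then 12x_1 + 4 ≡ 12x_2 + 4 (mod 101), so 12(x_1 − x_2) ≡ 0 (mod 101).
Since gcd(12, 101) = 1, 12 is invertible modulo 101, thus x_1 − x_2 ≡ 0 (mod 101), i.e. x_1 = x_2.
So T is injective.
We now compute 12⁻¹ mod 101 explicitly. Euclid's algorithm: 101 = 8·12 + 5, 12 = 2·5 + 2, 5 = 2·2 + 1; back-substituting gives 1 = 59·12 − 7·101, so 12⁻¹ ≡ 59 (mod 101).
Since T is injective, we find T⁻¹(51): we need 12x ≡ 51 − 4 ≡ 47 (mod 101). Using 12⁻¹ = 59: x ≡ 59·47 = 2773 = 27·101 + 46, so x = 46.
Check: T(46) = 12·46 + 4 = 556 = 5·101 + 51 ≡ 51 (mod 101).

46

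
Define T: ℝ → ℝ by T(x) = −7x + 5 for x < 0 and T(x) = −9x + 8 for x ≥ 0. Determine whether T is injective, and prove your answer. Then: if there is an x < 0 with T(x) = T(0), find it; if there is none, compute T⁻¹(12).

Both pieces are strictly decreasing (slopes −7 and −9), so each is injective on its own interval.
The left piece maps (−∞, 0) onto (5, ∞); the right piece maps [0, ∞) onto (−∞, 8].
These images overlap. In particular T(0) = 8 (right piece), and solving −7x + 5 = 8 on the left piece gives x = −3/7 < 0.
So T(−3/7) = T(0) with −3/7 ≠ 0, and T is not injective. This x = −3/7 is the requested value below 0.

-3/7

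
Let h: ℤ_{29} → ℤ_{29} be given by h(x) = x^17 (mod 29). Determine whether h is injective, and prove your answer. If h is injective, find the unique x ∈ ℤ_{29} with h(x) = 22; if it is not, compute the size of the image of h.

Since 29 is prime, the nonzero elements of ℤ_{29} form a cyclic group of order 28.
As gcd(17, 28) = 1, raising to the 17th power is a bijection on this group: if u^17 ≡ v^17 then (uv^{−1})^17 = 1, and the only element of order dividing gcd(17, 28) = 1 is 1, so u = v.
With h(0) = 0 this makes h injective on all of ℤ_{29}, hence bijective (finite equal-size domain and codomain). In particular h is injective.
Since h is injective, we find the preimage of 22. The inverse of x ↦ x^17 on (ℤ_{29})^× is x ↦ x^5, because 17·5 = 85 = 3·28 + 1 ≡ 1 (mod 28) and x^{28} = 1 for x ≠ 0 (Fermat). So h⁻¹(22) = 22^5 mod 29.
Repeated squaring mod 29: 22^1 ≡ 22, 22^2 ≡ 22² = 484 ≡ 20, 22^4 ≡ 20² = 400 ≡ 23. Since 5 = 4 + 1, 22^5 ≡ 23·22: 23·22 = 506 ≡ 13. So 22^5 ≡ 13 (mod 29).
Hence h⁻¹(22) = 13.

13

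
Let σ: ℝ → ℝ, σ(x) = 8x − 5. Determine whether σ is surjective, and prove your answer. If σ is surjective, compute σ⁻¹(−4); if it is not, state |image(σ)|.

For any y ∈ ℝ, x = (y + 5)/8 satisfies σ(x) = y.
Thus σ is surjective.
Since σ is surjective, we compute σ⁻¹(−4) = (−4 + 5)/8 = 1/8.

1/8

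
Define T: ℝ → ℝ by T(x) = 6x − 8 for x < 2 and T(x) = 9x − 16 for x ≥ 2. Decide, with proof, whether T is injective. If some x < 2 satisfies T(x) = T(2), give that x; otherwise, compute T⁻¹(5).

5/3

Both pieces are strictly increasing (slopes 6 and 9), so each is injective on its own interval.
The left piece maps (−∞, 2) onto (−∞, 4); the right piece maps [2, ∞) onto [2, ∞).
These images overlap. In particular T(2) = 2 (right piece), and solving 6x − 8 = 2 on the left piece gives x = 5/3 < 2.
So T(5/3) = T(2) with 5/3 ≠ 2, and T is not injective. This x = 5/3 is the requested value below 2.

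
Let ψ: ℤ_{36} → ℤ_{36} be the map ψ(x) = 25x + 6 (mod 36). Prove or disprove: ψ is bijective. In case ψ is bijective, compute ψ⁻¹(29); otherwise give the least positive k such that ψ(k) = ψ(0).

11

If ψ(x_1) = ψ(x_2), then 25x_1 ≡ 25x_2 (mod 36). Because gcd(25, 36) = 1, we may cancel 25 to get x_1 ≡ x_2 (mod 36).
We now compute 25⁻¹ mod 36 explicitly. Euclid's algorithm: 36 = 1·25 + 11, 25 = 2·11 + 3, 11 = 3·3 + 2, 3 = 1·2 + 1; back-substituting gives 1 = 13·25 − 9·36, so 25⁻¹ ≡ 13 (mod 36).
For any y ∈ ℤ_{36}, x = 13(y − 6) mod 36 satisfies ψ(x) = 25·13(y − 6) + 6 ≡ y (since 25·13 ≡ 1 mod 36). So every y has a preimage.
Hence ψ is bijective.
Since ψ is bijective, we compute ψ⁻¹(29): solve 25x + 6 ≡ 29 (mod 36), i.e. 25x ≡ 23 (mod 36).
Multiplying by 25⁻¹ = 13 gives x ≡ 13·23 = 299 = 8·36 + 11 ≡ 11 (mod 36).
Check: ψ(11) = 25·11 + 6 = 281 = 7·36 + 29 ≡ 29 (mod 36).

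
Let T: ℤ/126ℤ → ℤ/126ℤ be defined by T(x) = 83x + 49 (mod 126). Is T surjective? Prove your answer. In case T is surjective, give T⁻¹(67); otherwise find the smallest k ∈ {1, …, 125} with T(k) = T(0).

By definition, T is surjective if every y in the codomain equals T(x) for some x in the domain.
Since gcd(83, 126) = 1, 83 is invertible modulo 126. Euclid's algorithm: 126 = 1·83 + 43, 83 = 1·43 + 40, 43 = 1·40 + 3, 40 = 13·3 + 1; back-substituting gives 1 = 41·83 − 27·126, so 83⁻¹ ≡ 41 (mod 126).
For any y ∈ ℤ/126ℤ, x = 41(y − 49) mod 126 satisfies T(x) = 83·41(y − 49) + 49 ≡ y (since 83·41 ≡ 1 mod 126). So every y has a preimage.
Therefore T is surjective.
Since T is surjective, we compute T⁻¹(67): solve 83x + 49 ≡ 67 (mod 126), i.e. 83x ≡ 18 (mod 126).
Multiplying by 83⁻¹ = 41 gives x ≡ 41·18 = 738 = 5·126 + 108 ≡ 108 (mod 126).
Check: T(108) = 83·108 + 49 = 9013 = 71·126 + 67 ≡ 67 (mod 126).

108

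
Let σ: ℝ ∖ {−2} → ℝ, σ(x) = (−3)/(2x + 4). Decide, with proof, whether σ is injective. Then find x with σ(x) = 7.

-31/14

Suppose σ(s) = σ(t). Cross-multiplying: (−3)(2t + 4) = (−3)(2s + 4).
Expanding both sides and cancelling the symmetric terms leaves 6·(s − t) = 0. Since 6 ≠ 0, s = t. Thus σ is injective.
Solving σ(x) = 7: cross-multiplying gives −3 = 7(2x + 4), which rearranges to −14x = 31, so x = −31/14.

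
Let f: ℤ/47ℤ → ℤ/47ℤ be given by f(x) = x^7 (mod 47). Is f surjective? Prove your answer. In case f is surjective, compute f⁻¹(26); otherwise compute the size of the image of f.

Since 47 is prime, the nonzero elements of ℤ/47ℤ form a cyclic group of order 46.
As gcd(7, 46) = 1, raising to the 7th power is a bijection on this group: if u^7 ≡ v^7 then (uv^{−1})^7 = 1, and the only element of order dividing gcd(7, 46) = 1 is 1, so u = v.
With f(0) = 0 this makes f injective on all of ℤ/47ℤ, hence bijective (finite equal-size domain and codomain). In particular f is surjective.
Since f is surjective, we find the preimage of 26. The inverse of x ↦ x^7 on (ℤ/47ℤ)^× is x ↦ x^33, because 7·33 = 231 = 5·46 + 1 ≡ 1 (mod 46) and x^{46} = 1 for x ≠ 0 (Fermat). So f⁻¹(26) = 26^33 mod 47.
Repeated squaring mod 47: 26^1 ≡ 26, 26^2 ≡ 26² = 676 ≡ 18, 26^4 ≡ 18² = 324 ≡ 42, 26^8 ≡ 42² = 1764 ≡ 25, 26^16 ≡ 25² = 625 ≡ 14, 26^32 ≡ 14² = 196 ≡ 8. Since 33 = 32 + 1, 26^33 ≡ 8·26: 8·26 = 208 ≡ 20. So 26^33 ≡ 20 (mod 47).
Hence f⁻¹(26) = 20.

20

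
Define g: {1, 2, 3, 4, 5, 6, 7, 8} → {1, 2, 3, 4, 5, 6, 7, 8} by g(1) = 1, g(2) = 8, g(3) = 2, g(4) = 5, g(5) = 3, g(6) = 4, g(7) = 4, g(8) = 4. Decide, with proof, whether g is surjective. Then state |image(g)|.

6

No element maps to 6, so g is not surjective.
The image of g is {1, 2, 3, 4, 5, 8}, which has 6 elements.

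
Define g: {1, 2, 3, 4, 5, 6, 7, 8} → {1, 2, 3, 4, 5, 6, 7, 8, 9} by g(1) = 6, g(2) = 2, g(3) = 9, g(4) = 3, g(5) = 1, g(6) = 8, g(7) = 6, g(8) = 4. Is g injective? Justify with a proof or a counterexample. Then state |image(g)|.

7

g(1) = 6 = g(7) with 1 ≠ 7, so g is not injective.
The image of g is {1, 2, 3, 4, 6, 8, 9}, which has 7 elements.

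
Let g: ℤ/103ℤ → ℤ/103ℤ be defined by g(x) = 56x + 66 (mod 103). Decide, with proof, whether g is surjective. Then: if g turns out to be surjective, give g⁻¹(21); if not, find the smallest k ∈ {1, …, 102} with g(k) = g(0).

93

Since gcd(56, 103) = 1, 56 is invertible modulo 103. Euclid's algorithm: 103 = 1·56 + 47, 56 = 1·47 + 9, 47 = 5·9 + 2, 9 = 4·2 + 1; back-substituting gives 1 = 46·56 − 25·103, so 56⁻¹ ≡ 46 (mod 103).
Then y ↦ 46(y − 66) is a two-sided inverse to g, so every y ∈ ℤ/103ℤ has a preimage.
Hence g is surjective.
Since g is surjective, we compute g⁻¹(21): solve 56x + 66 ≡ 21 (mod 103), i.e. 56x ≡ 58 (mod 103).
Multiplying by 56⁻¹ = 46 gives x ≡ 46·58 = 2668 = 25·103 + 93 ≡ 93 (mod 103).
Check: g(93) = 56·93 + 66 = 5274 = 51·103 + 21 ≡ 21 (mod 103).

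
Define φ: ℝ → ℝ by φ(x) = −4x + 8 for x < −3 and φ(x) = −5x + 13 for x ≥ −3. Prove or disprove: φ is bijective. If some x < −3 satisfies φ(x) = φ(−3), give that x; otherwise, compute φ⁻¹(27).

Both pieces are strictly decreasing (slopes −4 and −5), so each is injective on its own interval.
The left piece maps (−∞, −3) onto (20, ∞); the right piece maps [−3, ∞) onto (−∞, 28].
These images overlap. In particular φ(−3) = 28 (right piece), and solving −4x + 8 = 28 on the left piece gives x = −5 < −3.
So φ(−5) = φ(−3) with −5 ≠ −3, and φ is not injective, hence not bijective. This x = −5 is the requested value below −3.

-5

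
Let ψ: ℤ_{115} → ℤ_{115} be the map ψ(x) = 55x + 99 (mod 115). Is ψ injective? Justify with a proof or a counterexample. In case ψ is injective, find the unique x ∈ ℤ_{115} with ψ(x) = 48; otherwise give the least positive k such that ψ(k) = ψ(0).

We have gcd(55, 115) = 5 > 1. Taking s = 0 and t = 23: ψ(0) = 99 and ψ(23) = 55·23 + 99 = 1364 ≡ 99 (mod 115).
So ψ(0) = ψ(23) while 0 ≠ 23, therefore ψ is not injective.
Since ψ is not injective, we find the least positive k with ψ(k) = ψ(0): this means 55k ≡ 0 (mod 115), i.e. 115 ∣ 55k. Since gcd(55, 115) = 5, dividing through by 5 this holds exactly when 23 ∣ 11k, and as gcd(11, 23) = 1, exactly when 23 ∣ k.
The smallest positive such k is 23.

23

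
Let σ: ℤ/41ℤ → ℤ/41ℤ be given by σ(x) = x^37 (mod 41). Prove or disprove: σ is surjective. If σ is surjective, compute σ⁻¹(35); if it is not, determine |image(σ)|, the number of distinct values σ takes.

17

Since 41 is prime, the nonzero elements of ℤ/41ℤ form a cyclic group of order 40.
As gcd(37, 40) = 1, raising to the 37th power is a bijection on this group: if x_1^37 ≡ x_2^37 then (x_1x_2^{−1})^37 = 1, and the only element of order dividing gcd(37, 40) = 1 is 1, so x_1 = x_2.
With σ(0) = 0 this makes σ injective on all of ℤ/41ℤ, hence bijective (finite equal-size domain and codomain). In particular σ is surjective.
Since σ is surjective, we find the preimage of 35. The inverse of x ↦ x^37 on (ℤ/41ℤ)^× is x ↦ x^13, because 37·13 = 481 = 12·40 + 1 ≡ 1 (mod 40) and x^{40} = 1 for x ≠ 0 (Fermat). So σ⁻¹(35) = 35^13 mod 41.
Repeated squaring mod 41: 35^1 ≡ 35, 35^2 ≡ 35² = 1225 ≡ 36, 35^4 ≡ 36² = 1296 ≡ 25, 35^8 ≡ 25² = 625 ≡ 10. Since 13 = 8 + 4 + 1, 35^13 ≡ 10·25·35: 10·25 = 250 ≡ 4, then 4·35 = 140 ≡ 17. So 35^13 ≡ 17 (mod 41).
Hence σ⁻¹(35) = 17.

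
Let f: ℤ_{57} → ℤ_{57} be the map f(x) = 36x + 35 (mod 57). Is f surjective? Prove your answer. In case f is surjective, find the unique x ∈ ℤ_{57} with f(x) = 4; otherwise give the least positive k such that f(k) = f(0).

Recall that f is surjective if every y in the codomain equals f(x) for some x in the domain.
Since gcd(36, 57) = 3, we have 36x ≡ 0 (mod 3) for all x, so f(x) ≡ 2 (mod 3).
But 0 ≢ 2 (mod 3), so 0 ∈ ℤ_{57} has no preimage. Thus f is not surjective.
Since f is not surjective, we find the least positive k with f(k) = f(0): this means 36k ≡ 0 (mod 57), i.e. 57 ∣ 36k. Since gcd(36, 57) = 3, dividing through by 3 this holds exactly when 19 ∣ 12k, and as gcd(12, 19) = 1, exactly when 19 ∣ k.
The smallest positive such k is 19.

19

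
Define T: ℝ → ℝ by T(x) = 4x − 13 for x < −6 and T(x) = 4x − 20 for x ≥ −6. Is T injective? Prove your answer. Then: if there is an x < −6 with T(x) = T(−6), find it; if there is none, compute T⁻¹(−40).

Both pieces are strictly increasing (slopes 4 and 4), so each is injective on its own interval.
The left piece maps (−∞, −6) onto (−∞, −37); the right piece maps [−6, ∞) onto [−44, ∞).
These images overlap. In particular T(−6) = −44 (right piece), and solving 4x − 13 = −44 on the left piece gives x = −31/4 < −6.
So T(−31/4) = T(−6) with −31/4 ≠ −6, and T is not injective. This x = −31/4 is the requested value below −6.

-31/4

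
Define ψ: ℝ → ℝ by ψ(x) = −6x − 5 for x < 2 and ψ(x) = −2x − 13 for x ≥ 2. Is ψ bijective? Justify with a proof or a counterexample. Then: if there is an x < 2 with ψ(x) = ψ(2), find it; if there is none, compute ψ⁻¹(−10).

5/6

Both pieces are strictly decreasing (slopes −6 and −2), so each is injective on its own interval.
The left piece maps (−∞, 2) onto (−17, ∞); the right piece maps [2, ∞) onto (−∞, −17].
Since −17 = −17, the images partition ℝ: ψ is injective and surjective, hence bijective.
Because the two images are disjoint, no x < 2 has ψ(x) = ψ(2), so we compute ψ⁻¹(−10): −10 lies in (−17, ∞), so solve −6x − 5 = −10: x = (−10 + 5)/(−6) = 5/6.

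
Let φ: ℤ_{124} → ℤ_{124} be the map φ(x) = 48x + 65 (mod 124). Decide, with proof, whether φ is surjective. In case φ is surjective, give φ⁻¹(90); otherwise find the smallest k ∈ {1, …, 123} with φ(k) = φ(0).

31

Since gcd(48, 124) = 4, we have 48x ≡ 0 (mod 4) for all x, so φ(x) ≡ 1 (mod 4).
But 0 ≢ 1 (mod 4), so 0 ∈ ℤ_{124} has no preimage. Thus φ is not surjective.
Since φ is not surjective, we find the least positive k with φ(k) = φ(0): this means 48k ≡ 0 (mod 124), i.e. 124 ∣ 48k. Since gcd(48, 124) = 4, dividing through by 4 this holds exactly when 31 ∣ 12k, and as gcd(12, 31) = 1, exactly when 31 ∣ k.
The smallest positive such k is 31.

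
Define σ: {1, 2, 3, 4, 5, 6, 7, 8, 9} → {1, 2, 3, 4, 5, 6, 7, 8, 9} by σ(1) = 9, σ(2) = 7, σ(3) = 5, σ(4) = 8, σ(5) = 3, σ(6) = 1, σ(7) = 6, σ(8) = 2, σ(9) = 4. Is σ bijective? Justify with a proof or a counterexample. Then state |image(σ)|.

The values 9, 7, 5, 8, 3, 1, 6, 2, 4 are a permutation of {1, 2, 3, 4, 5, 6, 7, 8, 9}: each element appears exactly once.
So σ is injective and surjective, hence bijective.
The image of σ is {1, 2, 3, 4, 5, 6, 7, 8, 9}, which has 9 elements.

9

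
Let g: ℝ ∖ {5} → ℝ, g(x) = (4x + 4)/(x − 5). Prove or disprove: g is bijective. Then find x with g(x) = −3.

If g(x) = 4, cross-multiplying gives 1(4x + 4) = 4(x − 5), which simplifies to 4 = −20 — false.  So 4 has no preimage and g is not surjective.
Thus g is not bijective.
Solving g(x) = −3: cross-multiplying gives 4x + 4 = −3(x − 5), which rearranges to 7x = 11, so x = 11/7.

11/7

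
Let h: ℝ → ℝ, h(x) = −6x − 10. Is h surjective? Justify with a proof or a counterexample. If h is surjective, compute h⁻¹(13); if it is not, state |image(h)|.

-23/6

For any y ∈ ℝ, x = (y + 10)/(−6) satisfies h(x) = y.
Hence h is surjective.
Since h is surjective, we compute h⁻¹(13) = (13 + 10)/(−6) = −23/6.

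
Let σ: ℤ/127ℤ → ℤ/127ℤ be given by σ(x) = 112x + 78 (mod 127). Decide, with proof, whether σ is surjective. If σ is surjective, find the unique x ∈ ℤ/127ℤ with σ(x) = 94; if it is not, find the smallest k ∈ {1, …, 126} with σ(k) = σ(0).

109

Since gcd(112, 127) = 1, 112 is invertible modulo 127. Euclid's algorithm: 127 = 1·112 + 15, 112 = 7·15 + 7, 15 = 2·7 + 1; back-substituting gives 1 = 110·112 − 97·127, so 112⁻¹ ≡ 110 (mod 127).
Then y ↦ 110(y − 78) is a two-sided inverse to σ, so every y ∈ ℤ/127ℤ has a preimage.
Hence σ is surjective.
Since σ is surjective, we compute σ⁻¹(94): solve 112x + 78 ≡ 94 (mod 127), i.e. 112x ≡ 16 (mod 127).
Multiplying by 112⁻¹ = 110 gives x ≡ 110·16 = 1760 = 13·127 + 109 ≡ 109 (mod 127).
Check: σ(109) = 112·109 + 78 = 12286 = 96·127 + 94 ≡ 94 (mod 127).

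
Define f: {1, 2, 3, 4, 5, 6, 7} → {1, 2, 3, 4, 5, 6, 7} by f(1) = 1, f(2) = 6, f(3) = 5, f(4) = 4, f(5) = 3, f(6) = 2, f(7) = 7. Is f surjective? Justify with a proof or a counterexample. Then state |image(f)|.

Every element of the codomain has a preimage: 1 = f(1), 2 = f(6), 3 = f(5), 4 = f(4), 5 = f(3), 6 = f(2), 7 = f(7).
Hence f is surjective.
The image of f is {1, 2, 3, 4, 5, 6, 7}, which has 7 elements.

7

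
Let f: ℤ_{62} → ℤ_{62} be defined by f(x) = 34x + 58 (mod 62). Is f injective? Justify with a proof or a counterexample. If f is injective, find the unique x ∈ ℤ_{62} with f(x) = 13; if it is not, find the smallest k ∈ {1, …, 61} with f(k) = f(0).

31

Recall: f is injective if f(s) = f(t) implies s = t.
We have gcd(34, 62) = 2 > 1. Taking s = 0 and t = 31: f(0) = 58 and f(31) = 34·31 + 58 = 1112 ≡ 58 (mod 62).
So f(0) = f(31) while 0 ≠ 31, hence f is not injective.
Since f is not injective, we find the least positive k with f(k) = f(0): this means 34k ≡ 0 (mod 62), i.e. 62 ∣ 34k. Since gcd(34, 62) = 2, dividing through by 2 this holds exactly when 31 ∣ 17k, and as gcd(17, 31) = 1, exactly when 31 ∣ k.
The smallest positive such k is 31.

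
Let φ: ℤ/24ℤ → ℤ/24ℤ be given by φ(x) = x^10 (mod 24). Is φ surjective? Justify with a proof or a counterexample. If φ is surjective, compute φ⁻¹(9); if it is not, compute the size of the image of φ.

φ(2): Repeated squaring mod 24: 2^1 ≡ 2, 2^2 ≡ 2² = 4, 2^4 ≡ 4² = 16, 2^8 ≡ 16² = 256 ≡ 16. Since 10 = 8 + 2, 2^10 ≡ 16·4: 16·4 = 64 ≡ 16. So 2^10 ≡ 16 (mod 24).
φ(4): Repeated squaring mod 24: 4^1 ≡ 4, 4^2 ≡ 4² = 16, 4^4 ≡ 16² = 256 ≡ 16, 4^8 ≡ 16² = 256 ≡ 16. Since 10 = 8 + 2, 4^10 ≡ 16·16: 16·16 = 256 ≡ 16. So 4^10 ≡ 16 (mod 24).
So φ(2) = φ(4) = 16 while 2 ≠ 4, so φ is not injective.
A non-injective map from the 24-element set ℤ/24ℤ to itself takes at most 23 distinct values, so it cannot be surjective. Thus φ is not surjective.
Since φ is not surjective, we determine |image(φ)|. Computing x^10 mod 24 for each x (by repeated squaring, reducing mod 24 at every step), the values φ(0), φ(1), …, φ(23) are: 0, 1, 16, 9, 16, 1, 0, 1, 16, 9, 16, 1, 0, 1, 16, 9, 16, 1, 0, 1, 16, 9, 16, 1.
The distinct values are {0, 1, 9, 16}; there are 4 of them.

4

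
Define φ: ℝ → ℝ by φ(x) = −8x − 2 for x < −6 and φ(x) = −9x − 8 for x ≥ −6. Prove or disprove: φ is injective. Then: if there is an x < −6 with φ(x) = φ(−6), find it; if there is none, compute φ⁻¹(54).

Both pieces are strictly decreasing (slopes −8 and −9), so each is injective on its own interval.
The left piece maps (−∞, −6) onto (46, ∞); the right piece maps [−6, ∞) onto (−∞, 46].
These images are disjoint, so no value is attained by both pieces. Therefore φ is injective.
Because the two images are disjoint, no x < −6 has φ(x) = φ(−6), so we compute φ⁻¹(54): 54 lies in (46, ∞), so solve −8x − 2 = 54: x = (54 + 2)/(−8) = −7.

-7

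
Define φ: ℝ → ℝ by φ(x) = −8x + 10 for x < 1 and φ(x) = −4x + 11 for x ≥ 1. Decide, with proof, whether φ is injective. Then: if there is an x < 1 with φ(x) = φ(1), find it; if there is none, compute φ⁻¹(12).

Both pieces are strictly decreasing (slopes −8 and −4), so each is injective on its own interval.
The left piece maps (−∞, 1) onto (2, ∞); the right piece maps [1, ∞) onto (−∞, 7].
These images overlap. In particular φ(1) = 7 (right piece), and solving −8x + 10 = 7 on the left piece gives x = 3/8 < 1.
So φ(3/8) = φ(1) with 3/8 ≠ 1, and φ is not injective. This x = 3/8 is the requested value below 1.

3/8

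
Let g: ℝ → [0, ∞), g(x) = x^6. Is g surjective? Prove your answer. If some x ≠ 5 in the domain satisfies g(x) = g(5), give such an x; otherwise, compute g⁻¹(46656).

For any y ∈ [0, ∞), x = y^{1/6} ∈ ℝ satisfies x^6 = y, so g is surjective.
For the follow-up, such an x exists: taking x = −5 ∈ ℝ gives g(−5) = 15625 = g(5) with −5 ≠ 5.

-5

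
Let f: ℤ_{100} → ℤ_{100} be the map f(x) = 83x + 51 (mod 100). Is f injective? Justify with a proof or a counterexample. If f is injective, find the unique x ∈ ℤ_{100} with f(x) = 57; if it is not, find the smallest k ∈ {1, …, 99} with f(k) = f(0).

Recall: injectivity means: for all a, b in the domain, f(a) = f(b) implies a = b.
If f(a) = f(b), then 83a ≡ 83b (mod 100). Because gcd(83, 100) = 1, we may cancel 83 to get a ≡ b (mod 100).
Hence f is injective.
We now compute 83⁻¹ mod 100 explicitly. Euclid's algorithm: 100 = 1·83 + 17, 83 = 4·17 + 15, 17 = 1·15 + 2, 15 = 7·2 + 1; back-substituting gives 1 = 47·83 − 39·100, so 83⁻¹ ≡ 47 (mod 100).
Since f is injective, we compute f⁻¹(57): solve 83x + 51 ≡ 57 (mod 100), i.e. 83x ≡ 6 (mod 100).
Multiplying by 83⁻¹ = 47 gives x ≡ 47·6 = 282 = 2·100 + 82 ≡ 82 (mod 100).
Check: f(82) = 83·82 + 51 = 6857 = 68·100 + 57 ≡ 57 (mod 100).

82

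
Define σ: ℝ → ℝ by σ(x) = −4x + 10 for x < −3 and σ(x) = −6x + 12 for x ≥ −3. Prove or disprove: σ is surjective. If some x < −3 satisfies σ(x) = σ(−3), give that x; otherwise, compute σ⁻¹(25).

Both pieces are strictly decreasing (slopes −4 and −6), so each is injective on its own interval.
The left piece maps (−∞, −3) onto (22, ∞); the right piece maps [−3, ∞) onto (−∞, 30].
The union (22, ∞) ∪ (−∞, 30] covers ℝ, so σ is surjective.
For the follow-up: the images overlap, so an x < −3 with σ(x) = σ(−3) exists. σ(−3) = 30; solving −4x + 10 = 30 for x < −3 gives x = (30 − 10)/(−4) = −5.

-5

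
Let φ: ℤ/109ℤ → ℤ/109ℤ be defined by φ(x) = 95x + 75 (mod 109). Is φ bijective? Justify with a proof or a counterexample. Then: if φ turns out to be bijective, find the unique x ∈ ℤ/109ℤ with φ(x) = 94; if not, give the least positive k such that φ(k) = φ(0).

By definition, φ is injective if φ(u) = φ(v) implies u = v.
Suppose φ(u) = φ(v) in ℤ/109ℤ. Then 95u + 75 ≡ 95v + 75 (mod 109), so 95(u − v) ≡ 0 (mod 109).
Since gcd(95, 109) = 1, 95 is invertible modulo 109, thus u − v ≡ 0 (mod 109), i.e. u = v.
We now compute 95⁻¹ mod 109 explicitly. Euclid's algorithm: 109 = 1·95 + 14, 95 = 6·14 + 11, 14 = 1·11 + 3, 11 = 3·3 + 2, 3 = 1·2 + 1; back-substituting gives 1 = 70·95 − 61·109, so 95⁻¹ ≡ 70 (mod 109).
For any y ∈ ℤ/109ℤ, x = 70(y − 75) mod 109 satisfies φ(x) = 95·70(y − 75) + 75 ≡ y (since 95·70 ≡ 1 mod 109). So every y has a preimage.
Hence φ is bijective.
Since φ is bijective, we find φ⁻¹(94): we need 95x ≡ 94 − 75 ≡ 19 (mod 109). Using 95⁻¹ = 70: x ≡ 70·19 = 1330 = 12·109 + 22, so x = 22.
Check: φ(22) = 95·22 + 75 = 2165 = 19·109 + 94 ≡ 94 (mod 109).

22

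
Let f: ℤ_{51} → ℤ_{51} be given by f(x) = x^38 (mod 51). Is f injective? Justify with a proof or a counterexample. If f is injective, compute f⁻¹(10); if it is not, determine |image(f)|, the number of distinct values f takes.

f(7): Repeated squaring mod 51: 7^1 ≡ 7, 7^2 ≡ 7² = 49, 7^4 ≡ 49² = 2401 ≡ 4, 7^8 ≡ 4² = 16, 7^16 ≡ 16² = 256 ≡ 1, 7^32 ≡ 1² = 1. Since 38 = 32 + 4 + 2, 7^38 ≡ 1·4·49: 1·4 = 4, then 4·49 = 196 ≡ 43. So 7^38 ≡ 43 (mod 51).
f(10): Repeated squaring mod 51: 10^1 ≡ 10, 10^2 ≡ 10² = 100 ≡ 49, 10^4 ≡ 49² = 2401 ≡ 4, 10^8 ≡ 4² = 16, 10^16 ≡ 16² = 256 ≡ 1, 10^32 ≡ 1² = 1. Since 38 = 32 + 4 + 2, 10^38 ≡ 1·4·49: 1·4 = 4, then 4·49 = 196 ≡ 43. So 10^38 ≡ 43 (mod 51).
So f(7) = f(10) = 43 while 7 ≠ 10, hence f is not injective.
Since f is not injective, we determine |image(f)|. Computing x^38 mod 51 for each x (by repeated squaring, reducing mod 51 at every step), the values f(0), f(1), …, f(50) are: 0, 1, 13, 15, 16, 19, 42, 43, 4, 21, 43, 25, 36, 16, 49, 30, 1, 34, 18, 13, 49, 33, 19, 25, 9, 4, 4, 9, 25, 19, 33, 49, 13, 18, 34, 1, 30, 49, 16, 36, 25, 43, 21, 4, 43, 42, 19, 16, 15, 13, 1.
The distinct values are {0, 1, 4, 9, 13, 15, 16, 18, 19, 21, 25, 30, 33, 34, 36, 42, 43, 49}; there are 18 of them.

18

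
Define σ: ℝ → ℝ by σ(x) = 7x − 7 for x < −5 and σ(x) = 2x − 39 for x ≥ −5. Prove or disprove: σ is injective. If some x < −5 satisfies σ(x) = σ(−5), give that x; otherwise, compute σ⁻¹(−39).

-6

Both pieces are strictly increasing (slopes 7 and 2), so each is injective on its own interval.
The left piece maps (−∞, −5) onto (−∞, −42); the right piece maps [−5, ∞) onto [−49, ∞).
These images overlap. In particular σ(−5) = −49 (right piece), and solving 7x − 7 = −49 on the left piece gives x = −6 < −5.
So σ(−6) = σ(−5) with −6 ≠ −5, and σ is not injective. This x = −6 is the requested value below −5.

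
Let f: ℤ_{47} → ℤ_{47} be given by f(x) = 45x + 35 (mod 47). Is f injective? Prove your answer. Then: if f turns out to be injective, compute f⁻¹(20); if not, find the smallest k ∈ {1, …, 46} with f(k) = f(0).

31

If f(u) = f(v), then 45u ≡ 45v (mod 47). Because gcd(45, 47) = 1, we may cancel 45 to get u ≡ v (mod 47).
Thus f is injective.
We now compute 45⁻¹ mod 47 explicitly. Euclid's algorithm: 47 = 1·45 + 2, 45 = 22·2 + 1; back-substituting gives 1 = 23·45 − 22·47, so 45⁻¹ ≡ 23 (mod 47).
Since f is injective, we find f⁻¹(20): we need 45x ≡ 20 − 35 ≡ 32 (mod 47). Using 45⁻¹ = 23: x ≡ 23·32 = 736 = 15·47 + 31, so x = 31.
Check: f(31) = 45·31 + 35 = 1430 = 30·47 + 20 ≡ 20 (mod 47).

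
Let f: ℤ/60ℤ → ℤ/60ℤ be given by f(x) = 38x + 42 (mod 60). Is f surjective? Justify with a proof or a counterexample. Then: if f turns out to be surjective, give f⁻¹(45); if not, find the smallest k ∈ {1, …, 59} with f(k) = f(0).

30

Since gcd(38, 60) = 2, we have 38x ≡ 0 (mod 2) for all x, so f(x) ≡ 0 (mod 2).
But 1 ≢ 0 (mod 2), so 1 ∈ ℤ/60ℤ has no preimage. Therefore f is not surjective.
Since f is not surjective, we find the least positive k with f(k) = f(0): this means 38k ≡ 0 (mod 60), i.e. 60 ∣ 38k. Since gcd(38, 60) = 2, dividing through by 2 this holds exactly when 30 ∣ 19k, and as gcd(19, 30) = 1, exactly when 30 ∣ k.
The smallest positive such k is 30.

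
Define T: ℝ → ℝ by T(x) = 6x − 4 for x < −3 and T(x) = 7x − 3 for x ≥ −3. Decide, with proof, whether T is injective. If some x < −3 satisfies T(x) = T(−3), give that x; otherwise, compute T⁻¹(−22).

Both pieces are strictly increasing (slopes 6 and 7), so each is injective on its own interval.
The left piece maps (−∞, −3) onto (−∞, −22); the right piece maps [−3, ∞) onto [−24, ∞).
These images overlap. In particular T(−3) = −24 (right piece), and solving 6x − 4 = −24 on the left piece gives x = −10/3 < −3.
So T(−10/3) = T(−3) with −10/3 ≠ −3, and T is not injective. This x = −10/3 is the requested value below −3.

-10/3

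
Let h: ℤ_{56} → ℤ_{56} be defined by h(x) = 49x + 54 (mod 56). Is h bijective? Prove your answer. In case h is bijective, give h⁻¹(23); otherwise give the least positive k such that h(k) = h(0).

8

We have gcd(49, 56) = 7 > 1. Taking s = 0 and t = 8: h(0) = 54 and h(8) = 49·8 + 54 = 446 ≡ 54 (mod 56).
So h(0) = h(8) while 0 ≠ 8, thus h is not injective, hence not bijective.
Since h is not bijective, we find the least positive k with h(k) = h(0): this means 49k ≡ 0 (mod 56), i.e. 56 ∣ 49k. Since gcd(49, 56) = 7, dividing through by 7 this holds exactly when 8 ∣ 7k, and as gcd(7, 8) = 1, exactly when 8 ∣ k.
The smallest positive such k is 8.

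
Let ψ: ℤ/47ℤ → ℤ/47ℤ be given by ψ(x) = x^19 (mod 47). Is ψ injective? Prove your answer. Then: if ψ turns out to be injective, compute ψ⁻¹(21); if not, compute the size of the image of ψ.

12

Since 47 is prime, the nonzero elements of ℤ/47ℤ form a cyclic group of order 46.
As gcd(19, 46) = 1, raising to the 19th power is a bijection on this group: if x_1^19 ≡ x_2^19 then (x_1x_2^{−1})^19 = 1, and the only element of order dividing gcd(19, 46) = 1 is 1, so x_1 = x_2.
With ψ(0) = 0 this makes ψ injective on all of ℤ/47ℤ, hence bijective (finite equal-size domain and codomain). In particular ψ is injective.
Since ψ is injective, we find the preimage of 21. The inverse of x ↦ x^19 on (ℤ/47ℤ)^× is x ↦ x^17, because 19·17 = 323 = 7·46 + 1 ≡ 1 (mod 46) and x^{46} = 1 for x ≠ 0 (Fermat). So ψ⁻¹(21) = 21^17 mod 47.
Repeated squaring mod 47: 21^1 ≡ 21, 21^2 ≡ 21² = 441 ≡ 18, 21^4 ≡ 18² = 324 ≡ 42, 21^8 ≡ 42² = 1764 ≡ 25, 21^16 ≡ 25² = 625 ≡ 14. Since 17 = 16 + 1, 21^17 ≡ 14·21: 14·21 = 294 ≡ 12. So 21^17 ≡ 12 (mod 47).
Hence ψ⁻¹(21) = 12.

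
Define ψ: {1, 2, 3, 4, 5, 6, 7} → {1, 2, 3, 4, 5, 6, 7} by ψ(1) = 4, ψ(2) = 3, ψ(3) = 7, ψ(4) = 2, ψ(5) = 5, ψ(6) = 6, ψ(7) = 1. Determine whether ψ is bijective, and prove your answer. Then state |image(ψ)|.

7

The values 4, 3, 7, 2, 5, 6, 1 are a permutation of {1, 2, 3, 4, 5, 6, 7}: each element appears exactly once.
So ψ is injective and surjective, hence bijective.
The image of ψ is {1, 2, 3, 4, 5, 6, 7}, which has 7 elements.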